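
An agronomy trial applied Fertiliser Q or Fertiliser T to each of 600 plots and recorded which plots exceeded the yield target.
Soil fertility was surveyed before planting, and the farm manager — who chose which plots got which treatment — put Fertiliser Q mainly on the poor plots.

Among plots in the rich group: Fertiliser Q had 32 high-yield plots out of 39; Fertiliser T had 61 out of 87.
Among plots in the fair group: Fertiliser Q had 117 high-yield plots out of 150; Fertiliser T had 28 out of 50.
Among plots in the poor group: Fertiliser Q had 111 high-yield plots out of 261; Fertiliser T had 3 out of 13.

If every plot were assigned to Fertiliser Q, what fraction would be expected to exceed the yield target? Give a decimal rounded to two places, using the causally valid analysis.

Here soil fertility is a common cause — it drives both which fertiliser a case falls under and the outcome. The crude comparison mixes populations; the stratum-specific rates are the causally relevant ones.
Standardising Fertiliser Q to the population soil fertility mix: 0.210·32/39 + 0.333·117/150 + 0.457·111/261 = 0.627.

0.63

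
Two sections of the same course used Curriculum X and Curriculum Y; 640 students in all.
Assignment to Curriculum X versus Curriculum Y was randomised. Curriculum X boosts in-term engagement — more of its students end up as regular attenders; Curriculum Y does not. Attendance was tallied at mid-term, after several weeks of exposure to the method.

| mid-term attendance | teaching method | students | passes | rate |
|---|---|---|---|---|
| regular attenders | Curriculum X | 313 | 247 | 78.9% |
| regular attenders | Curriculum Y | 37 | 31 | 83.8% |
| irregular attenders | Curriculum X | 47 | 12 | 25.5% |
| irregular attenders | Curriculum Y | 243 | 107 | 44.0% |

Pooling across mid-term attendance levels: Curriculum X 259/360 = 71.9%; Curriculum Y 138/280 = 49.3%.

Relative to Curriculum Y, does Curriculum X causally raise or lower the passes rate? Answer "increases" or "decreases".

The stratified and pooled comparisons disagree (Curriculum Y wins within each mid-term attendance; Curriculum X wins overall), so the answer turns on the causal role of mid-term attendance.
Mid-term attendance is downstream of the teaching method. One should not condition on a consequence of treatment, so the overall rates are the right comparison.
Pooled: Curriculum X 71.9% vs Curriculum Y 49.3%; Curriculum X is higher overall.

increases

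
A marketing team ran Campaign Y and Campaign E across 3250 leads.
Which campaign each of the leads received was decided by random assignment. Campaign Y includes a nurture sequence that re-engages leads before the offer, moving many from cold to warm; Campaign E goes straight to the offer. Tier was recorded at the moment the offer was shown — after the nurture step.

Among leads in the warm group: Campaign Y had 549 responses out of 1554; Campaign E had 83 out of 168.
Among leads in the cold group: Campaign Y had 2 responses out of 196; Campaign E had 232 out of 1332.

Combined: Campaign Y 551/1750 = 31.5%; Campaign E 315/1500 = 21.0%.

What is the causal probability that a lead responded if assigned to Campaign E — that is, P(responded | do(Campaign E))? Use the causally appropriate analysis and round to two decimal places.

0.21

Engagement tier is downstream of the campaign. One should not condition on a consequence of treatment, so the overall rates are the right comparison.
So P(outcome | do(Campaign E)) is just the pooled rate for Campaign E: 315/1500 = 0.210.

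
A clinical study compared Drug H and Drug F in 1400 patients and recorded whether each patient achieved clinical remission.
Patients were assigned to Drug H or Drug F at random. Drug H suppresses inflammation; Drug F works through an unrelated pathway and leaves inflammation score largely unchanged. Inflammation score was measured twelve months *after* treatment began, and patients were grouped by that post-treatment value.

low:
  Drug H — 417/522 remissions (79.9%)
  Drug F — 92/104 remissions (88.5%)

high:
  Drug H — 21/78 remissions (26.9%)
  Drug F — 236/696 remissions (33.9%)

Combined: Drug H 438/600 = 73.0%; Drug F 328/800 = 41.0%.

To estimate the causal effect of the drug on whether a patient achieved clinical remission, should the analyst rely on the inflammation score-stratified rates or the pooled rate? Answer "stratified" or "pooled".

The stratified and pooled comparisons disagree (Drug F wins within each inflammation score; Drug H wins overall), so the answer turns on the causal role of inflammation score.
The distribution of inflammation score is itself part of what the drug does — it is an intermediate outcome. Holding it fixed would remove that part of the effect; the total effect is the pooled difference.
Pooled: Drug H 73.0% vs Drug F 41.0%; Drug H is higher overall.

pooled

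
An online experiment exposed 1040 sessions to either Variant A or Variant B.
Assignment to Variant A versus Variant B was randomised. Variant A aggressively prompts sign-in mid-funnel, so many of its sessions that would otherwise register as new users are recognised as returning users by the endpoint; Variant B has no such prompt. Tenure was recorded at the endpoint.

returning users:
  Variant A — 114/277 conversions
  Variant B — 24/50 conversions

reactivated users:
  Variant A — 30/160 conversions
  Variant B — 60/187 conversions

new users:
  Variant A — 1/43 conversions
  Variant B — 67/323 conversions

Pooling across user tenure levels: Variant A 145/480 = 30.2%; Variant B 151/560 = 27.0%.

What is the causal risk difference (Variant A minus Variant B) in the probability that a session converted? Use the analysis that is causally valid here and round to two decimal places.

+0.03

Because the variant influences user tenure, user tenure is a post-treatment mediator, not a confounder. Stratifying on it would bias the estimate; the causal effect is the crude pooled difference.
The causal difference is the pooled difference: 0.302 − 0.270 = +0.032.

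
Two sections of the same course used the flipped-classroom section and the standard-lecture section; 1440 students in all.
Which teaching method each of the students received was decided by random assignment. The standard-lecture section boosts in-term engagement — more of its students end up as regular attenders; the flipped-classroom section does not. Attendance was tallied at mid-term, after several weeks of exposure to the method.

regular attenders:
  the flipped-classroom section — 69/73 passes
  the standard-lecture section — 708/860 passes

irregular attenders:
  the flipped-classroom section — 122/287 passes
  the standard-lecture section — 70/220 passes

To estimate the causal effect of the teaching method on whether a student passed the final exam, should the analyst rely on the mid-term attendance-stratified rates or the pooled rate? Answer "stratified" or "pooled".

The stratified and pooled comparisons disagree (the flipped-classroom section wins within each mid-term attendance; the standard-lecture section wins overall), so the answer turns on the causal role of mid-term attendance.
Mid-term attendance lies on the pathway teaching method → mid-term attendance → outcome, so adjusting for it blocks the indirect effect. For the total causal effect of teaching method, use the unadjusted pooled rates.
Pooled: the flipped-classroom section 53.1% vs the standard-lecture section 72.0%; the standard-lecture section is higher overall.

pooled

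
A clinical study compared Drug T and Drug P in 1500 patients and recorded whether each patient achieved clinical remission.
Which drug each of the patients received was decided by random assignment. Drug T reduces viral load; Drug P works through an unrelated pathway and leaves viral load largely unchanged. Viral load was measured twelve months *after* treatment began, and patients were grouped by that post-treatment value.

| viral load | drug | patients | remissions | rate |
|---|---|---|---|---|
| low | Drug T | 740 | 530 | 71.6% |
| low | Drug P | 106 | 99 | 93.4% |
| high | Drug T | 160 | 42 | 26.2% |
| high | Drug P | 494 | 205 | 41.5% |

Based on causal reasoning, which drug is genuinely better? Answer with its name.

Viral load is recorded after the drug and is itself shifted by it — it sits on the causal path from drug to outcome. Conditioning on a mediator would strip out part of the effect we want; the pooled comparison gives the total causal effect.
Pooled: Drug T 63.6% vs Drug P 50.7%; Drug T is higher overall.

Drug T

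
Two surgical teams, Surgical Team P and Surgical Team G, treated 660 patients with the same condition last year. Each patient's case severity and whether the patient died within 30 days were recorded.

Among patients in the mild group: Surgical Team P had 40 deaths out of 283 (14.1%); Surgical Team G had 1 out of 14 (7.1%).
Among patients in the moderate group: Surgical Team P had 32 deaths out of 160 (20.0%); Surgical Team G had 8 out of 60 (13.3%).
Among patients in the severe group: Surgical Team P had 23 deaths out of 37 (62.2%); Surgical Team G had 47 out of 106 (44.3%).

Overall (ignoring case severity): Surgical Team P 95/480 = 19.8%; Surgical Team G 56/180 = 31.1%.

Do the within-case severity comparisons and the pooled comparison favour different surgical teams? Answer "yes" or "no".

Within each case severity level (mild 14.1% vs 7.1%; moderate 20.0% vs 13.3%; severe 62.2% vs 44.3%), Surgical Team G has the lower rate every time. Pooled: 19.8% vs 31.1% — Surgical Team P has the lower rate overall. The two comparisons disagree.

yes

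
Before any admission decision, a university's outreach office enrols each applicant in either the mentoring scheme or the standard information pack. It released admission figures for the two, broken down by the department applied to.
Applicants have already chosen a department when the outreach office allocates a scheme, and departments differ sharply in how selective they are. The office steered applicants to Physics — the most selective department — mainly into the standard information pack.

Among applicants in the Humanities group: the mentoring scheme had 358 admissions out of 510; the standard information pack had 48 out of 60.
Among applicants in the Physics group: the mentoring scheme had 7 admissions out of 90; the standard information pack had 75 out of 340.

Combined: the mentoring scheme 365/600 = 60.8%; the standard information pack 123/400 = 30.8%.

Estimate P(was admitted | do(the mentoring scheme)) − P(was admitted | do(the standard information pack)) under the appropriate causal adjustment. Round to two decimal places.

Here department is a common cause — it drives both which outreach scheme a case falls under and the outcome. The crude comparison mixes populations; the stratum-specific rates are the causally relevant ones.
Adjusting over the population distribution of department: 0.570·(0.702−0.800) + 0.430·(0.078−0.221) = -0.117.

-0.12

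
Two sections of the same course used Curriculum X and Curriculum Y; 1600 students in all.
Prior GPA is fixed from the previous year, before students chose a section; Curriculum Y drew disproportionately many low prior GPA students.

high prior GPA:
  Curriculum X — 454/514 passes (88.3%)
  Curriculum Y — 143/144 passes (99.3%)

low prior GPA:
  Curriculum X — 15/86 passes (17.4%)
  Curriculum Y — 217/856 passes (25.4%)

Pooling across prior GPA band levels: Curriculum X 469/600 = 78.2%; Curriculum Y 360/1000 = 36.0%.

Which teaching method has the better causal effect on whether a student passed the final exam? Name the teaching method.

Curriculum Y

Prior GPA band is set before the teaching method has any effect — it is not caused by the teaching method — and it independently drives the outcome. That makes it a confounder, so the causal comparison is within prior GPA band levels.
Within each level — high prior GPA: 88.3% vs 99.3%; low prior GPA: 17.4% vs 25.4% — Curriculum Y is higher every time.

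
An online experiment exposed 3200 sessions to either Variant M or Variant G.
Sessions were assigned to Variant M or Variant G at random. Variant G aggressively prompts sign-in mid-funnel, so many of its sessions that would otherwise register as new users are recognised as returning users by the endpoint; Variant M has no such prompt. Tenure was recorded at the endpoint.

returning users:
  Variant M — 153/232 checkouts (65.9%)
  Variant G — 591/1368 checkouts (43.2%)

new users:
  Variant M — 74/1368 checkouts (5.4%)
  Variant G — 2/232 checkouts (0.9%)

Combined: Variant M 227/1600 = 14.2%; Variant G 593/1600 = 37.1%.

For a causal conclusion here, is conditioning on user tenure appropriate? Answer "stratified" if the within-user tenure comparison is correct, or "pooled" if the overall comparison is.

The user tenure-specific comparison favours Variant M throughout, but the pooled figures favour Variant G. The question is whether to condition on user tenure.
Because the variant influences user tenure, user tenure is a post-treatment mediator, not a confounder. Stratifying on it would bias the estimate; the causal effect is the crude pooled difference.
Pooled: Variant M 14.2% vs Variant G 37.1%; Variant G is higher overall.

pooled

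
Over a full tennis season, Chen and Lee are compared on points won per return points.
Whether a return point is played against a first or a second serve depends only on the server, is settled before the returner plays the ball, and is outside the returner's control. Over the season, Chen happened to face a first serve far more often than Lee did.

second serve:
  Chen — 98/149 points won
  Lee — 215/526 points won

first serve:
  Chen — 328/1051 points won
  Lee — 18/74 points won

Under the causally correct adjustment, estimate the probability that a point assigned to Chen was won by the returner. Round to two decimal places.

The stratified and pooled comparisons disagree (Chen wins within each serve type; Lee wins overall), so the answer turns on the causal role of serve type.
Since serve type is a pre-existing factor (not a product of the player) and it affects the outcome on its own, it is a confounder. The stratified rates, not the pooled rate, identify the causal effect.
Standardising Chen to the population serve type mix: 0.375·98/149 + 0.625·328/1051 = 0.442.

0.44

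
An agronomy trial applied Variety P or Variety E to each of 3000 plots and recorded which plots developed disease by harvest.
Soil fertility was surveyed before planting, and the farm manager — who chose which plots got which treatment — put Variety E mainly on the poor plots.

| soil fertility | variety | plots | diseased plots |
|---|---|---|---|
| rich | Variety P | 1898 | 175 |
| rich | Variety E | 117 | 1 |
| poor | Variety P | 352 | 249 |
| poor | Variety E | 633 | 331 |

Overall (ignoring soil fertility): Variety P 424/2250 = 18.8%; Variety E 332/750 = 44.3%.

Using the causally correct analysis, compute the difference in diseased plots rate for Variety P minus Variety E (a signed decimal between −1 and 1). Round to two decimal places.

Variety E is lower inside every soil fertility stratum but Variety P is lower in aggregate. Whether to stratify depends on how soil fertility relates to the variety.
Nothing the variety does changes soil fertility; the imbalance is an allocation artefact. With soil fertility also predicting the outcome, the pooled figure is confounded, and the within-stratum comparison is the causal one.
Adjusting over the population distribution of soil fertility: 0.672·(0.092−0.009) + 0.328·(0.707−0.523) = +0.117.

+0.12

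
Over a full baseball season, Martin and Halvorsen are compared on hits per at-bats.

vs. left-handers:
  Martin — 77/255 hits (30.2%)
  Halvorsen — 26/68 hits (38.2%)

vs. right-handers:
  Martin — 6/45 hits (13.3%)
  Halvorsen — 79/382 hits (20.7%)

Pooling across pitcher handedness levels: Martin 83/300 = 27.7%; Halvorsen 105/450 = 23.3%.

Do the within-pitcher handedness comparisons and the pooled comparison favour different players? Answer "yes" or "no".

Within each pitcher handedness level (vs. left-handers 30.2% vs 38.2%; vs. right-handers 13.3% vs 20.7%), Halvorsen has the higher rate every time. Pooled: 27.7% vs 23.3% — Martin has the higher rate overall. The two comparisons disagree.

yes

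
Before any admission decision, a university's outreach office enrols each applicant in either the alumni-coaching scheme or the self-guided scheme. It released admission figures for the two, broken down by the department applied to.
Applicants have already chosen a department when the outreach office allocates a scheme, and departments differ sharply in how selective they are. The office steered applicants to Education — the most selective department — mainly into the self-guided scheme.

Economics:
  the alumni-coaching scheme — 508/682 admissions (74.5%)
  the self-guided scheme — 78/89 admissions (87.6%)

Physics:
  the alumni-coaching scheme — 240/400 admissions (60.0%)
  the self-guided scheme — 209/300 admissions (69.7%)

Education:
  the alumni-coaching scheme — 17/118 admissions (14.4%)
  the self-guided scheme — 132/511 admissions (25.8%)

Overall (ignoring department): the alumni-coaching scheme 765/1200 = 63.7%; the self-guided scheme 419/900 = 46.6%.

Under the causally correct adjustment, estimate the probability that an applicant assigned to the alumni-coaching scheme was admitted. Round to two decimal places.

0.52

The stratified and pooled comparisons disagree (the self-guided scheme wins within each department; the alumni-coaching scheme wins overall), so the answer turns on the causal role of department.
Nothing the outreach scheme does changes department; the imbalance is an allocation artefact. With department also predicting the outcome, the pooled figure is confounded, and the within-stratum comparison is the causal one.
Standardising the alumni-coaching scheme to the population department mix: 0.367·508/682 + 0.333·240/400 + 0.300·17/118 = 0.517.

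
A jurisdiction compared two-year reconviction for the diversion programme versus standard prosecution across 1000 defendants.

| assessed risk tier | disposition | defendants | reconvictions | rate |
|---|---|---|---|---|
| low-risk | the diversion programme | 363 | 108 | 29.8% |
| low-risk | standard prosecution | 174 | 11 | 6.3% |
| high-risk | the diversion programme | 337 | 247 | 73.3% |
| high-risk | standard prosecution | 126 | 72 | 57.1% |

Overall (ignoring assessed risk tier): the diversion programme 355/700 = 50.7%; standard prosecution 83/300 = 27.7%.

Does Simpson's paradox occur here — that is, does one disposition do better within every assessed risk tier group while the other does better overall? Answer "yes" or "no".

no

Within each assessed risk tier level (low-risk 29.8% vs 6.3%; high-risk 73.3% vs 57.1%), standard prosecution has the lower rate every time. Pooled: 50.7% vs 27.7% — standard prosecution has the lower rate overall. They agree.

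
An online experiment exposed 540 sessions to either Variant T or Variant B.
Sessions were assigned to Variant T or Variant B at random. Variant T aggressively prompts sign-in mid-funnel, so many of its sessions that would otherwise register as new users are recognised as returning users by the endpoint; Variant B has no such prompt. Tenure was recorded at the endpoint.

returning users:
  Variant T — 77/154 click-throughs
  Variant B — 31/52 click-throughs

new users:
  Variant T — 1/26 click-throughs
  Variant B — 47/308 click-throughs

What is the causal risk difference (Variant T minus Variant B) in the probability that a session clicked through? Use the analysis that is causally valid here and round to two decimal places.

+0.22

Stratifying would compare variants among sessions the variants themselves sorted into user tenure groups — a form of selection on an intermediate. The unconditioned pooled rates give the total causal effect.
The causal difference is the pooled difference: 0.433 − 0.217 = +0.217.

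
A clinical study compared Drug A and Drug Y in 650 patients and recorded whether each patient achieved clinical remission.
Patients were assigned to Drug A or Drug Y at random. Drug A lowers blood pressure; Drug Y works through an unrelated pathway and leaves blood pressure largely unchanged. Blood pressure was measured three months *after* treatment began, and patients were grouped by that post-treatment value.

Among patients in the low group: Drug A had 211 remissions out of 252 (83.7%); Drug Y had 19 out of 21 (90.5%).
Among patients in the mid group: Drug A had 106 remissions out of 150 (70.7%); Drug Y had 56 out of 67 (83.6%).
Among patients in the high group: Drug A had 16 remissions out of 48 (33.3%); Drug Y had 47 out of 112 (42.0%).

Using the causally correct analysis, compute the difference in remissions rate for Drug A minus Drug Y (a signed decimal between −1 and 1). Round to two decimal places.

+0.13

The blood pressure-specific comparison favours Drug Y throughout, but the pooled figures favour Drug A. The question is whether to condition on blood pressure.
Stratifying would compare drugs among patients the drugs themselves sorted into blood pressure groups — a form of selection on an intermediate. The unconditioned pooled rates give the total causal effect.
The causal difference is the pooled difference: 0.740 − 0.610 = +0.130.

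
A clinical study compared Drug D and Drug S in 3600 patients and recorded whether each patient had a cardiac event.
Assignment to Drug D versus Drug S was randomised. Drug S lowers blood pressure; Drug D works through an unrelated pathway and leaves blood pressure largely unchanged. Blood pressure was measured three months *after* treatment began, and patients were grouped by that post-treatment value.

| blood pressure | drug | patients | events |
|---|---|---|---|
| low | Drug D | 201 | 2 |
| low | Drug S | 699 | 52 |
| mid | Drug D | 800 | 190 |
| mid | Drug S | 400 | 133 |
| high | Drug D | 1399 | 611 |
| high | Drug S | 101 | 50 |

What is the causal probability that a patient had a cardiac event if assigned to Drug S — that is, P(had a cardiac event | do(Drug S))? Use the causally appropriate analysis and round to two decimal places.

0.20

Within every blood pressure level Drug D has the lower rate, yet pooled Drug S does — Simpson's reversal.
The distribution of blood pressure is itself part of what the drug does — it is an intermediate outcome. Holding it fixed would remove that part of the effect; the total effect is the pooled difference.
So P(outcome | do(Drug S)) is just the pooled rate for Drug S: 235/1200 = 0.196.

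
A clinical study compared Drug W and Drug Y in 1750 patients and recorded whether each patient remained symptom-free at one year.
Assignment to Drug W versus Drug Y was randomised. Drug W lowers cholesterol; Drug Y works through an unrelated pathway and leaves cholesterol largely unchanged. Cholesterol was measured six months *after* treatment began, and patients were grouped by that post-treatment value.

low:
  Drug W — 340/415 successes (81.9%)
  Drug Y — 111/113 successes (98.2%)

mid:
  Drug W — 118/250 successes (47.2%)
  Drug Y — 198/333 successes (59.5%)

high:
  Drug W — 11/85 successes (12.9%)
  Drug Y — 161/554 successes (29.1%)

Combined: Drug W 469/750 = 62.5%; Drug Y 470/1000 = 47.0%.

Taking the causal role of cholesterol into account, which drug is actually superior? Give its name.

The cholesterol-specific comparison favours Drug Y throughout, but the pooled figures favour Drug W. The question is whether to condition on cholesterol.
Cholesterol lies on the pathway drug → cholesterol → outcome, so adjusting for it blocks the indirect effect. For the total causal effect of drug, use the unadjusted pooled rates.
Pooled: Drug W 62.5% vs Drug Y 47.0%; Drug W is higher overall.

Drug W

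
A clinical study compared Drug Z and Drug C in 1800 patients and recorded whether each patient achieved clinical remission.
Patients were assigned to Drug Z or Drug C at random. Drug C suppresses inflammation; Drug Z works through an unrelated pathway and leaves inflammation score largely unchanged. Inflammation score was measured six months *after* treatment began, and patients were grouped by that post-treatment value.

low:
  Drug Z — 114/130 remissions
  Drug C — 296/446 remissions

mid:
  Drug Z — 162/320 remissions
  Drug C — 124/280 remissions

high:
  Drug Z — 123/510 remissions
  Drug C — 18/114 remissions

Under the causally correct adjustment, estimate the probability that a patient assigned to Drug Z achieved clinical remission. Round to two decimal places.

0.42

Drug Z is higher inside every inflammation score stratum but Drug C is higher in aggregate. Whether to stratify depends on how inflammation score relates to the drug.
Stratifying would compare drugs among patients the drugs themselves sorted into inflammation score groups — a form of selection on an intermediate. The unconditioned pooled rates give the total causal effect.
So P(outcome | do(Drug Z)) is just the pooled rate for Drug Z: 399/960 = 0.416.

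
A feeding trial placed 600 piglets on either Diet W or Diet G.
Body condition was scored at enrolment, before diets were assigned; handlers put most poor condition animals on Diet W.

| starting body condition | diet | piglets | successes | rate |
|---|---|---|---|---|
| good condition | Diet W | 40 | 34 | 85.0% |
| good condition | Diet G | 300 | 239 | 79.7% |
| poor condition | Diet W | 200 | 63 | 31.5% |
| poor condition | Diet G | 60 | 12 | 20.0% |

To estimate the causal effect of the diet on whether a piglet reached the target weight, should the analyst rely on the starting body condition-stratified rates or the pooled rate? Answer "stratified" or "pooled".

stratified

The stratified and pooled comparisons disagree (Diet W wins within each starting body condition; Diet G wins overall), so the answer turns on the causal role of starting body condition.
Since starting body condition is a pre-existing factor (not a product of the diet) and it affects the outcome on its own, it is a confounder. The stratified rates, not the pooled rate, identify the causal effect.
Within each level — good condition: 85.0% vs 79.7%; poor condition: 31.5% vs 20.0% — Diet W is higher every time.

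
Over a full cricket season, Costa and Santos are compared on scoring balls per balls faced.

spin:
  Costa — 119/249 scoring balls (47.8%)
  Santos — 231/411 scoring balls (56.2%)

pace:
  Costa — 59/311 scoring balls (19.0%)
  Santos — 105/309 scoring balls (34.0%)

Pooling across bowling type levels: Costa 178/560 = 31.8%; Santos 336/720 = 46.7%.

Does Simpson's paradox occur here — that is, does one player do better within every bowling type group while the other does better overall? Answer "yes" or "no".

Within each bowling type level (spin 47.8% vs 56.2%; pace 19.0% vs 34.0%), Santos has the higher rate every time. Pooled: 31.8% vs 46.7% — Santos has the higher rate overall. They agree.

no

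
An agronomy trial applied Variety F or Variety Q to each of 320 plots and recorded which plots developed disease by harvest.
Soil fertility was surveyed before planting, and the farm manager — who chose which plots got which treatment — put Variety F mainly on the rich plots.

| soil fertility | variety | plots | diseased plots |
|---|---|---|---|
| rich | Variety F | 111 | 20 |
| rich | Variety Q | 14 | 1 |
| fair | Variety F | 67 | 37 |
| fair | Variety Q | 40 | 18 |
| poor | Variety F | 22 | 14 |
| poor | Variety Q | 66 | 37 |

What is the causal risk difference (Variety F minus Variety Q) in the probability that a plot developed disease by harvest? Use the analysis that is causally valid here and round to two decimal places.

+0.10

Since soil fertility is a pre-existing factor (not a product of the variety) and it affects the outcome on its own, it is a confounder. The stratified rates, not the pooled rate, identify the causal effect.
Adjusting over the population distribution of soil fertility: 0.391·(0.180−0.071) + 0.334·(0.552−0.450) + 0.275·(0.636−0.561) = +0.098.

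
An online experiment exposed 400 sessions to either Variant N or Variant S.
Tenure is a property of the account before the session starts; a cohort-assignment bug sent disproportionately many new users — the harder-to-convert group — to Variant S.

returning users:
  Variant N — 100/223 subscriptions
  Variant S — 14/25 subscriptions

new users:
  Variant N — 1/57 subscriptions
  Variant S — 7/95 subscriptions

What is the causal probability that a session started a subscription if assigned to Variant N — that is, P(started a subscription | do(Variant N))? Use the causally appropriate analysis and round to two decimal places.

Within every user tenure level Variant S has the higher rate, yet pooled Variant N does — Simpson's reversal.
User tenure is set before the variant has any effect — it is not caused by the variant — and it independently drives the outcome. That makes it a confounder, so the causal comparison is within user tenure levels.
Standardising Variant N to the population user tenure mix: 0.620·100/223 + 0.380·1/57 = 0.285.

0.28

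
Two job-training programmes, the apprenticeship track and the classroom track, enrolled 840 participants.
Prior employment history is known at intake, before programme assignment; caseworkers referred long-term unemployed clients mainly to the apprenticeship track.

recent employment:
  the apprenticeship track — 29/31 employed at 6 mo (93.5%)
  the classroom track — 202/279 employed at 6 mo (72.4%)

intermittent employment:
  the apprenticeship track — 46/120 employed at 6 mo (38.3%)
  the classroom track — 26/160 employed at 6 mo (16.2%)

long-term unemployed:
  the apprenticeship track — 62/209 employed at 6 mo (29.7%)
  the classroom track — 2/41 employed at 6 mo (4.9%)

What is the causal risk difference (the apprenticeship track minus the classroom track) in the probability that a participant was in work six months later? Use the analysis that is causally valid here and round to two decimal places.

Within every prior employment history level the apprenticeship track has the higher rate, yet pooled the classroom track does — Simpson's reversal.
Since prior employment history is a pre-existing factor (not a product of the programme) and it affects the outcome on its own, it is a confounder. The stratified rates, not the pooled rate, identify the causal effect.
Adjusting over the population distribution of prior employment history: 0.369·(0.935−0.724) + 0.333·(0.383−0.163) + 0.298·(0.297−0.049) = +0.225.

+0.23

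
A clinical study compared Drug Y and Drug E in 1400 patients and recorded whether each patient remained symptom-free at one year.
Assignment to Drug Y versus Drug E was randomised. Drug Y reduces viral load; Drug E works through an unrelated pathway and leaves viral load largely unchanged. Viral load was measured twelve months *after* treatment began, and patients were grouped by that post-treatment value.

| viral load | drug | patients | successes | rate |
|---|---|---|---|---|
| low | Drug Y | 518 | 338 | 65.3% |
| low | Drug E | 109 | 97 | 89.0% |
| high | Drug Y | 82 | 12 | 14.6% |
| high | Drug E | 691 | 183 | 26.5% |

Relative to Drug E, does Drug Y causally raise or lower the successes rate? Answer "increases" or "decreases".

increases

Drug E is higher inside every viral load stratum but Drug Y is higher in aggregate. Whether to stratify depends on how viral load relates to the drug.
The distribution of viral load is itself part of what the drug does — it is an intermediate outcome. Holding it fixed would remove that part of the effect; the total effect is the pooled difference.
Pooled: Drug Y 58.3% vs Drug E 35.0%; Drug Y is higher overall.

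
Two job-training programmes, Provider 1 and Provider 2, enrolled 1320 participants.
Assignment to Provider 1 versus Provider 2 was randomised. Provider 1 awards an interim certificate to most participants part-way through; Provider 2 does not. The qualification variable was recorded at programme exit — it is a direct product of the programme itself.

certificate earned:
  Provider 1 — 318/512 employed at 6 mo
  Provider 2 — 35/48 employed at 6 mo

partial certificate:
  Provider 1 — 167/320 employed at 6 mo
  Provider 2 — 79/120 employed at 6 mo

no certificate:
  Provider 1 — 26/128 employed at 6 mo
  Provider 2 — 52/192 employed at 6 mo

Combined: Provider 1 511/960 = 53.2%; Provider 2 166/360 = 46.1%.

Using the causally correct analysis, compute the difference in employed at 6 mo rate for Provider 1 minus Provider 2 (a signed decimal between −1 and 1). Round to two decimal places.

+0.07

Qualification attained during the programme here is a post-treatment variable shaped by the programme; conditioning on it would introduce bias rather than remove it. The overall comparison is the causal one.
The causal difference is the pooled difference: 0.532 − 0.461 = +0.071.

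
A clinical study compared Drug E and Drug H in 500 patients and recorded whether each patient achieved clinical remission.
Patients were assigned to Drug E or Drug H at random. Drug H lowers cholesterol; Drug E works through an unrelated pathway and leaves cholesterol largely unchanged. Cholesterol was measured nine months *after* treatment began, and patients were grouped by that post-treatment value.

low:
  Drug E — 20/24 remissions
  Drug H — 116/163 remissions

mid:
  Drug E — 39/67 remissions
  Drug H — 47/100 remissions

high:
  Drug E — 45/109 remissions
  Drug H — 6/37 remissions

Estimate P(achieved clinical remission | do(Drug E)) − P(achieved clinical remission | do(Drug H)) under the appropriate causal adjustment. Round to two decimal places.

-0.04

Cholesterol here is a post-treatment variable shaped by the drug; conditioning on it would introduce bias rather than remove it. The overall comparison is the causal one.
The causal difference is the pooled difference: 0.520 − 0.563 = -0.043.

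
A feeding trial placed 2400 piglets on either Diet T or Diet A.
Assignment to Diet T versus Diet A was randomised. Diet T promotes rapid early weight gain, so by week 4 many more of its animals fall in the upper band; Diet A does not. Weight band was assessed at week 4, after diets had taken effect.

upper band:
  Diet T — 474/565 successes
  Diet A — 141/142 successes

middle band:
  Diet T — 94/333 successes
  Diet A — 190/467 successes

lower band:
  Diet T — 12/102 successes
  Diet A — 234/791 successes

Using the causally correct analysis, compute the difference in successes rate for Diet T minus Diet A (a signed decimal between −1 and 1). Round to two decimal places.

The week-4 weight band-specific comparison favours Diet A throughout, but the pooled figures favour Diet T. The question is whether to condition on week-4 weight band.
Week-4 weight band lies on the pathway diet → week-4 weight band → outcome, so adjusting for it blocks the indirect effect. For the total causal effect of diet, use the unadjusted pooled rates.
The causal difference is the pooled difference: 0.580 − 0.404 = +0.176.

+0.18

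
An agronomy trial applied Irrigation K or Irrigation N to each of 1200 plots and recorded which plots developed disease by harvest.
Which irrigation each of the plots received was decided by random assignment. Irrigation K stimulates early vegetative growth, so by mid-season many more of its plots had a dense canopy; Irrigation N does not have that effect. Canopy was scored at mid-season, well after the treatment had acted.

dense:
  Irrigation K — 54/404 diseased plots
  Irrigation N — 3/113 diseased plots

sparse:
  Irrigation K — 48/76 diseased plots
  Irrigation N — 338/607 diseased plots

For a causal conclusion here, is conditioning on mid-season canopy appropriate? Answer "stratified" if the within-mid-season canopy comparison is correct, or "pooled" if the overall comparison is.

Irrigation N is lower inside every mid-season canopy stratum but Irrigation K is lower in aggregate. Whether to stratify depends on how mid-season canopy relates to the irrigation.
The distribution of mid-season canopy is itself part of what the irrigation does — it is an intermediate outcome. Holding it fixed would remove that part of the effect; the total effect is the pooled difference.
Pooled: Irrigation K 21.2% vs Irrigation N 47.4%; Irrigation K is lower overall.

pooled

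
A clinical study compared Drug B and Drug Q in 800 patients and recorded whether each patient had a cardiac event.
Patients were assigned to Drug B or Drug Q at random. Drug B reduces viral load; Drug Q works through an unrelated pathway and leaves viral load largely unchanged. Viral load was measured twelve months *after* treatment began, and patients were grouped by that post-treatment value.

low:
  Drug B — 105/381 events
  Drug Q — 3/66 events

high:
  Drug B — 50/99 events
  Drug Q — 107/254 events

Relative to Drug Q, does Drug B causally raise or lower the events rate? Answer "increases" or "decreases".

The distribution of viral load is itself part of what the drug does — it is an intermediate outcome. Holding it fixed would remove that part of the effect; the total effect is the pooled difference.
Pooled: Drug B 32.3% vs Drug Q 34.4%; Drug B is lower overall.

decreases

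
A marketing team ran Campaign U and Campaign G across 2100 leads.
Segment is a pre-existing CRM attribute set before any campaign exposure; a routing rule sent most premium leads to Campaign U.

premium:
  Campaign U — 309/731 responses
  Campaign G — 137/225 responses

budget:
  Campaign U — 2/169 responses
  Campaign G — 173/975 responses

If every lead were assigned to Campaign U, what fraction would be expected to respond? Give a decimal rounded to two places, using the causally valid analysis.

0.20

The stratified and pooled comparisons disagree (Campaign G wins within each customer segment; Campaign U wins overall), so the answer turns on the causal role of customer segment.
Customer segment differs across campaigns for reasons unrelated to any effect of the campaign itself, and it separately predicts the outcome — a classic confounder. We must compare within customer segment levels.
Standardising Campaign U to the population customer segment mix: 0.455·309/731 + 0.545·2/169 = 0.199.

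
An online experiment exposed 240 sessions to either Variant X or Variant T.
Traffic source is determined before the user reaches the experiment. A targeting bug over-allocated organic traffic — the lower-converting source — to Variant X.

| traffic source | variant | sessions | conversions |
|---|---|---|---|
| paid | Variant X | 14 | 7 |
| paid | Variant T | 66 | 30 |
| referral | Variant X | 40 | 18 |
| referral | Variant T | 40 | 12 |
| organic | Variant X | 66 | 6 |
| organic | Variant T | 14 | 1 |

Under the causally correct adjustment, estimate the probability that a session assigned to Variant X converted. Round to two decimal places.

The traffic source-specific comparison favours Variant X throughout, but the pooled figures favour Variant T. The question is whether to condition on traffic source.
Traffic source satisfies the back-door criterion: it is not a descendant of the variant, and it blocks the spurious path from variant to outcome. Adjusting for it (i.e., using the within-traffic source rates) gives the causal effect.
Standardising Variant X to the population traffic source mix: 0.333·7/14 + 0.333·18/40 + 0.333·6/66 = 0.347.

0.35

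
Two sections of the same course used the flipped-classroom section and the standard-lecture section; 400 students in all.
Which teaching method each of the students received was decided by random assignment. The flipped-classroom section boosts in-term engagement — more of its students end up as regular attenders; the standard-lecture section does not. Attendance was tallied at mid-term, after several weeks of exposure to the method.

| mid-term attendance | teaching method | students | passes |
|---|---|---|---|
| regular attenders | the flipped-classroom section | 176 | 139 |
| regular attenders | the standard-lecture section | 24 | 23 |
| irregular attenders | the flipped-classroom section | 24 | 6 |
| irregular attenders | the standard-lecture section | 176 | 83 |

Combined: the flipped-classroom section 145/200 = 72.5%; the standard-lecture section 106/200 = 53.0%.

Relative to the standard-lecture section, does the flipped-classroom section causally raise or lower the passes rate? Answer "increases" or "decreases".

The mid-term attendance-specific comparison favours the standard-lecture section throughout, but the pooled figures favour the flipped-classroom section. The question is whether to condition on mid-term attendance.
Stratifying would compare teaching methods among students the teaching methods themselves sorted into mid-term attendance groups — a form of selection on an intermediate. The unconditioned pooled rates give the total causal effect.
Pooled: the flipped-classroom section 72.5% vs the standard-lecture section 53.0%; the flipped-classroom section is higher overall.

increases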